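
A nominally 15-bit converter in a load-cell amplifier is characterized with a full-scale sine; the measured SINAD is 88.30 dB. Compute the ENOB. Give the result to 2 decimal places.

ENOB = (88.30 − 1.76)/6.02 = 14.3754 bits.

14.38 bits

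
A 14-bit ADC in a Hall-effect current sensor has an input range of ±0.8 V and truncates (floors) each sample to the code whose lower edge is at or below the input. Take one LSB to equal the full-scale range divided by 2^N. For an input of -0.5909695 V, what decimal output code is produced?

The full-scale span is 0.8 − (-0.8) = 1.6 V. LSB = 1.6 V / 2^14 ≈ 97.66 µV.
V_in − V_min = -0.5909695 − (-0.8) = 0.2090305 V.
Divide by LSB: 0.2090305 × 16384/1.6 = 2140.4723.
Truncating gives code 2140.

2140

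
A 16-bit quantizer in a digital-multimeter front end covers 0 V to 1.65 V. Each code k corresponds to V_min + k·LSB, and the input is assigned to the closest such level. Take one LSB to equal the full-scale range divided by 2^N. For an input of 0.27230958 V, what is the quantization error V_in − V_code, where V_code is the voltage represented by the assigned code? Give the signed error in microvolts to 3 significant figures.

Range is 1.65 V. LSB = 1.65 V / 2^16 ≈ 25.18 µV.
(V_in − V_min)/LSB = (0.27230958 − (0)) × 65536/1.65 = 10815.8064 → nearest code k = 10816.
V_code = V_min + k × range/2^16 = 0 + 10816 × 1.65/65536 = 0.27231445313 V.
V_in − V_code = 0.27230958 − (0.27231445313) = −4.87 µV.

−4.87 µV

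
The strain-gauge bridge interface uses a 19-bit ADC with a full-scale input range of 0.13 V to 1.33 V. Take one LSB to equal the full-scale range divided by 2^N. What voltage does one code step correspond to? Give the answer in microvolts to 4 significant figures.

Span: 1.33 V − (0.13 V) = 1.2 V.
2^19 = 524288 levels.
LSB = 1.2 V ÷ 2^19 = 1.2/524288 V = 2.289 µV.

2.289 µV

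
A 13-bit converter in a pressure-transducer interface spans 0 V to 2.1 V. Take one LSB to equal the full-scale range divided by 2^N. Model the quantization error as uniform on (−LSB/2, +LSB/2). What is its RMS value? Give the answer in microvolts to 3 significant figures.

V_FS = 2.1 V.
Step size = 2.1/8192 V = 256.35 µV.
RMS of a uniform error over width LSB is LSB/√12 = 74.0 µV.

74.0 µV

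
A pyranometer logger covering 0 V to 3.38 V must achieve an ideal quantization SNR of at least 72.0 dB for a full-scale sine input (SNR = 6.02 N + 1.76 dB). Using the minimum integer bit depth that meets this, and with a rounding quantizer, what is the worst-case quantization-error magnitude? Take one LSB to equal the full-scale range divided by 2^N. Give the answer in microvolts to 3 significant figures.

Full-scale range = 3.38 V.
Required N = ⌈(72.0 − 1.76)/6.02⌉ = ⌈11.668⌉ = 12.
LSB = 3.38 V ÷ 2^12 = 3.38/4096 V = 0.82520 mV.
Max error for round-to-nearest is LSB/2 = 413 µV.

413 µV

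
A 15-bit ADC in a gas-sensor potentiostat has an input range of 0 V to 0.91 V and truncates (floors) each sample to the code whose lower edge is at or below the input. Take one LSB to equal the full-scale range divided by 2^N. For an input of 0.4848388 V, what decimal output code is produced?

Full-scale range = 0.91 V. LSB = 0.91 V / 2^15 ≈ 27.77 µV.
(V_in − V_min) × 2^15/range = (0.4848388 − (0)) × 32768/0.91 = 17458.459.
Floor → code = 17458.

17458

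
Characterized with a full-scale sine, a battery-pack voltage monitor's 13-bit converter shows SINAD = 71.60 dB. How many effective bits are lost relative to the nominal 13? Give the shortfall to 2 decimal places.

1.40 bits

ENOB = (SINAD − 1.76)/6.02 = (71.60 − 1.76)/6.02 = 11.6013 bits.
Shortfall = 13 − 11.6013 = 1.3987 bits.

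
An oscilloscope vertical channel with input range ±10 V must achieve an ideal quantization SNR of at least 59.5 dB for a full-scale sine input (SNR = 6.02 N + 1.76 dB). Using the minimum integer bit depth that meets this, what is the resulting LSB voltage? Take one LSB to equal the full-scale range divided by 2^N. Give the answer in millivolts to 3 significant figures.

19.5 mV

The full-scale span is 10 − (-10) = 20 V.
Solving 6.02 N ≥ 59.5 − 1.76: N ≥ 9.591. Round up → N = 10.
One LSB is 20 V / 1024 = 19.5 mV.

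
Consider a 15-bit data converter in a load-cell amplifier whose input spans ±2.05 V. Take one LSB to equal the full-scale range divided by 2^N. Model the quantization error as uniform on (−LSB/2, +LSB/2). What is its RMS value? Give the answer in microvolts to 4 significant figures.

Span: 2.05 V − (-2.05 V) = 4.1 V.
LSB = 4.1 V ÷ 2^15 = 4.1/32768 V = 125.122 µV.
For a uniform distribution on [−LSB/2, +LSB/2], V_rms = LSB/√12 = 125.122 µV/3.4641 = 36.12 µV.

36.12 µV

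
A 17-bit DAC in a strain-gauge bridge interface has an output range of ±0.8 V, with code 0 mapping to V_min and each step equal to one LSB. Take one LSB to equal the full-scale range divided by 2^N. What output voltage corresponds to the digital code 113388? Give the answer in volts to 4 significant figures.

0.5841 V

The full-scale span is 0.8 − (-0.8) = 1.6 V. LSB = 1.6 V / 2^17.
Output = V_min + (113388/131072) × range = -0.8 + 0.865082 × 1.6 V
      = -0.8 + 1.38413 = 0.584131 V.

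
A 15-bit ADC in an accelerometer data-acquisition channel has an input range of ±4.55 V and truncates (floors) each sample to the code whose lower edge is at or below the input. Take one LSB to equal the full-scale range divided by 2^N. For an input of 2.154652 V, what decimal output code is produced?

Span: 4.55 V − (-4.55 V) = 9.1 V. LSB = 9.1 V / 2^15 ≈ 277.7 µV.
code = ⌊(V_in − V_min)/LSB⌋ = ⌊(V_in − V_min) × 2^15 / range⌋
     = ⌊(2.154652 − (-4.55)) × 32768 / 9.1⌋ = ⌊6.704652 × 32768/9.1⌋
     = ⌊24142.641⌋ = 24142.

24142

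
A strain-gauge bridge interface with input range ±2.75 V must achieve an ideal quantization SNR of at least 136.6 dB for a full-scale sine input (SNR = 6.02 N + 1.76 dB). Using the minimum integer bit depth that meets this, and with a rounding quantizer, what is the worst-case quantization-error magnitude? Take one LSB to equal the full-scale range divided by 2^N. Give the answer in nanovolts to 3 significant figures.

The full-scale span is 2.75 − (-2.75) = 5.5 V.
Required N = ⌈(136.6 − 1.76)/6.02⌉ = ⌈22.399⌉ = 23.
LSB = 5.5 V ÷ 2^23 = 5.5/8388608 V = 0.65565 µV.
|e|_max = LSB/2 = 328 nV.

328 nV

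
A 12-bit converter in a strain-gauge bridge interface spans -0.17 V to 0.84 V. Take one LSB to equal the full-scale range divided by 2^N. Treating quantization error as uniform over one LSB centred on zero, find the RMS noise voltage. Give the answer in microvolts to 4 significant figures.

The full-scale span is 0.84 − (-0.17) = 1.01 V.
One LSB is 1.01 V / 4096 = 246.582 µV.
σ_q = LSB/√12 = 246.582 µV/3.4641 = 71.18 µV.

71.18 µV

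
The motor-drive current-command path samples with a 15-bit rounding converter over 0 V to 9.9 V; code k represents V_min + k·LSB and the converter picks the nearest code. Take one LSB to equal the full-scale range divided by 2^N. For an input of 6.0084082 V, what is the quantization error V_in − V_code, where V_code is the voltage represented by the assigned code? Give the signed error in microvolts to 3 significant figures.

Full-scale range = 9.9 V. LSB = 9.9 V / 2^15 ≈ 302.1 µV.
(6.0084082 − (0)) / LSB = 6.0084082 × 32768/9.9 = 19887.2242. Nearest integer: k = 19887.
V_code = 0 + (19887/32768) × 9.9 = 6.0083404541 V.
e = 6.0084082 − (6.0083404541) = +67.7 µV.

+67.7 µV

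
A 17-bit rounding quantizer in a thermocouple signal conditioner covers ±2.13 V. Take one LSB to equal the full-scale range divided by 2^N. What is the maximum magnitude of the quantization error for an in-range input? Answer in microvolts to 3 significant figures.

Range = 2.13 − (-2.13) = 4.26 V.
LSB = 4.26 V / 2^17 = 32.501 µV.
|e|_max = LSB/2 = 16.3 µV.

16.3 µV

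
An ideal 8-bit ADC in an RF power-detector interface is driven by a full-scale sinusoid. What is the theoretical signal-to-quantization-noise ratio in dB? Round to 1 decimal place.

49.9 dB

For an ideal N-bit converter with full-scale sine input, SNR = 6.02 N + 1.76 dB. SNR = 6.02 × 8 + 1.76 = 48.16 + 1.76 = 49.92 dB.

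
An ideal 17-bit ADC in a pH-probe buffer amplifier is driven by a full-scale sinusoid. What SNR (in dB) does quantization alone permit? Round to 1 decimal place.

SNR = 6.02·17 + 1.76 = 104.10 dB.

104.1 dB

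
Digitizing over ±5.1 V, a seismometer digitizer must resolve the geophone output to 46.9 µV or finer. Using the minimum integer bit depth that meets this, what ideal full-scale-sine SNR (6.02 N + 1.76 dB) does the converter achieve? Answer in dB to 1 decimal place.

Range = 5.1 − (-5.1) = 10.2 V.
Levels needed ≥ 10.2/46.9 µV = 217500. 2^18 = 262144 suffices, so N_min = 18.
Ideal SNR at N = 18: 6.02·18 + 1.76 = 110.1 dB.

110.1 dB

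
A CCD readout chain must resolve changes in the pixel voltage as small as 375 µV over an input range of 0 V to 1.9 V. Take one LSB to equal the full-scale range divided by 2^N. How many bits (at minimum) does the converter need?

13 bits

Span = 1.9 V.
Required number of levels: 1.9/375 µV = 5066.7; smallest N with 2^N ≥ that is 13.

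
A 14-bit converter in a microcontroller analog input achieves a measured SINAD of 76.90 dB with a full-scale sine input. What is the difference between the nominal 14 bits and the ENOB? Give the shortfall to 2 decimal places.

1.52 bits

ENOB = (SINAD − 1.76)/6.02 = (76.90 − 1.76)/6.02 = 12.4817 bits.
Shortfall = 14 − 12.4817 = 1.5183 bits.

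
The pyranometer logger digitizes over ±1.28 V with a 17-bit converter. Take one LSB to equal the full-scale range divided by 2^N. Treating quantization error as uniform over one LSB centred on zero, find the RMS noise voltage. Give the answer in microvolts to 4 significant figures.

Span: 1.28 V − (-1.28 V) = 2.56 V.
LSB = 2.56 V ÷ 2^17 = 2.56/131072 V = 19.5313 µV.
σ_q = LSB/√12 = 19.5313 µV/3.4641 = 5.638 µV.

5.638 µV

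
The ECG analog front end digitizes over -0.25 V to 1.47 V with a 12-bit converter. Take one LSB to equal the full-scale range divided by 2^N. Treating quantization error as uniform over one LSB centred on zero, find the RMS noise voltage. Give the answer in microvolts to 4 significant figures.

Range = 1.47 − (-0.25) = 1.72 V.
Step size = 1.72/4096 V = 419.922 µV.
V_rms = LSB/√12 = 419.922 µV / √12 = 121.2 µV.

121.2 µV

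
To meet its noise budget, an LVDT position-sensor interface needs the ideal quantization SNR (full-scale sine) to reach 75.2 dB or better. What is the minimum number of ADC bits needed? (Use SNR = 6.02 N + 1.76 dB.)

N ≥ (75.2 − 1.76)/6.02 = 12.199 → N_min = 13.

13 bits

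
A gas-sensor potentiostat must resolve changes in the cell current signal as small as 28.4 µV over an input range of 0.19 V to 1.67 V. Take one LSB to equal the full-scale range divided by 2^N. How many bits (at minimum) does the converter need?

16 bits

Span: 1.67 V − (0.19 V) = 1.48 V.
1.48 V / 28.4 µV = 52110. Since 2^15 = 32768 and 2^16 = 65536, N = 16.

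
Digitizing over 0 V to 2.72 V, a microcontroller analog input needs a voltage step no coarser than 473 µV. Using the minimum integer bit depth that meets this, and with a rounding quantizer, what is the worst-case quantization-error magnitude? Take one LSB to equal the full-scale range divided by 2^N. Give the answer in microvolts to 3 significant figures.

166 µV

Range is 2.72 V.
Need 2^N ≥ 2.72 V / 473 µV = 5751 → N_min = 13.
LSB = 2.72 V ÷ 2^13 = 2.72/8192 V = 332.03 µV.
|e|_max = LSB/2 = 166 µV.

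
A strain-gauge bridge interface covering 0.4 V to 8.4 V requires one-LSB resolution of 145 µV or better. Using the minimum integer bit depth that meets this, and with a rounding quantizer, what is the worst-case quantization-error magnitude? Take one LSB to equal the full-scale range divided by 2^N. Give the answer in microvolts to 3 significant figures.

61.0 µV

Span: 8.4 V − (0.4 V) = 8 V.
Required number of levels: 8/145 µV = 55172; smallest N with 2^N ≥ that is 16.
LSB = 8 V ÷ 2^16 = 8/65536 V = 122.07 µV.
Max error for round-to-nearest is LSB/2 = 61.0 µV.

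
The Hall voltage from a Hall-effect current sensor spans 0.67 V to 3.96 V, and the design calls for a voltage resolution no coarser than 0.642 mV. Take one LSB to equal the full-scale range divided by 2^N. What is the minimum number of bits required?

13 bits

Span: 3.96 V − (0.67 V) = 3.29 V.
Need 2^N ≥ 3.29 V / 0.642 mV = 5125 → N_min = 13.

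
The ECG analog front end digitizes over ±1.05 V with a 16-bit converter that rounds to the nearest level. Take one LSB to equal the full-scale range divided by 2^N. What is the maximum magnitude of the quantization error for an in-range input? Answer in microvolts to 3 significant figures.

Span: 1.05 V − (-1.05 V) = 2.1 V.
One LSB is 2.1 V / 65536 = 32.043 µV.
A rounding quantizer has |error| ≤ LSB/2 = 16.0 µV.

16.0 µV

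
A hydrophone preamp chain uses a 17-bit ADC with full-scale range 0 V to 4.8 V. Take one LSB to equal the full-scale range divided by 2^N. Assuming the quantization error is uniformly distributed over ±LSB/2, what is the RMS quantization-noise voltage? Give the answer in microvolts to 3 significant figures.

10.6 µV

Span = 4.8 V.
LSB = 4.8 V ÷ 2^17 = 4.8/131072 V = 36.621 µV.
RMS of a uniform error over width LSB is LSB/√12 = 10.6 µV.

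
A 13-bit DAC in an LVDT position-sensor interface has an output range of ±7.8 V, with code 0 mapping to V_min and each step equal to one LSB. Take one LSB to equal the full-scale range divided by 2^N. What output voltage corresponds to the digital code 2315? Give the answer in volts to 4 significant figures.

Full-scale range = 7.8 V − (-7.8 V) = 15.6 V. LSB = 15.6 V / 2^13.
V_out = V_min + code × LSB = -7.8 V + 2315 × 15.6 V / 8192
      = -7.8 V + 4.40845 V = -3.39155 V.

-3.392 V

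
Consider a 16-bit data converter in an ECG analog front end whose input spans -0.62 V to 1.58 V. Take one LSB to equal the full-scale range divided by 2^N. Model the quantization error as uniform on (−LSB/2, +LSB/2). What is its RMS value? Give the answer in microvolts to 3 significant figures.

Full-scale range = 1.58 V − (-0.62 V) = 2.2 V.
LSB = 2.2 V ÷ 2^16 = 2.2/65536 V = 33.569 µV.
V_rms = LSB/√12 = 33.569 µV / √12 = 9.69 µV.

9.69 µV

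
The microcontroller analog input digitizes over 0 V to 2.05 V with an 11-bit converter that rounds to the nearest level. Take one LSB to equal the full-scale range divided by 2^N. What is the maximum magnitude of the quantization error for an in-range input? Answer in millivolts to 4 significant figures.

0.5005 mV

Full-scale range = 2.05 V.
One LSB is 2.05 V / 2048 = 1.00098 mV.
Worst-case error for round-to-nearest is half an LSB: 0.5005 mV.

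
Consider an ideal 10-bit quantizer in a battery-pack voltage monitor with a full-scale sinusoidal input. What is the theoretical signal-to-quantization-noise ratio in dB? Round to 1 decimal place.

62.0 dB

For an ideal N-bit converter with full-scale sine input, SNR = 6.02 N + 1.76 dB. SNR = 6.02 × 10 + 1.76 = 60.20 + 1.76 = 61.96 dB.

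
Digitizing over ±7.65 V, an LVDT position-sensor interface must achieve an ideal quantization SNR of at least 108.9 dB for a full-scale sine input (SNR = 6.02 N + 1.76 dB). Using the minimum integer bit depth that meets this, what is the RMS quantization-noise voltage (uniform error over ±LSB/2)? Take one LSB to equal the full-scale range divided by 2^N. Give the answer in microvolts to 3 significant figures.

16.8 µV

Span: 7.65 V − (-7.65 V) = 15.3 V.
Solving 6.02 N ≥ 108.9 − 1.76: N ≥ 17.797. Round up → N = 18.
Step size = 15.3/262144 V = 58.365 µV.
V_rms = LSB/√12 = 16.8 µV.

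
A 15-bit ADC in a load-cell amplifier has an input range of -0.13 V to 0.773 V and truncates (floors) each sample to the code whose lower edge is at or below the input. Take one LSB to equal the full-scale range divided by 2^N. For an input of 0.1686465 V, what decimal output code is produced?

10837

Full-scale range = 0.773 V − (-0.13 V) = 0.903 V. LSB = 0.903 V / 2^15 ≈ 27.56 µV.
code = ⌊(V_in − V_min)/LSB⌋ = ⌊(V_in − V_min) × 2^15 / range⌋
     = ⌊(0.1686465 − (-0.13)) × 32768 / 0.903⌋ = ⌊0.2986465 × 32768/0.903⌋
     = ⌊10837.263⌋ = 10837.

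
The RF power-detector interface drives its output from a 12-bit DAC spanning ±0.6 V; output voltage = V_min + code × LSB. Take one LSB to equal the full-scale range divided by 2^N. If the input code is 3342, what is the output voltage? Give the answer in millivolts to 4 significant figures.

Full-scale range = 0.6 V − (-0.6 V) = 1.2 V. LSB = 1.2 V / 2^12.
V_out = -0.6 + 3342 × (1.2/4096) V
      = -0.6 + 0.979102 = 0.379102 V.

379.1 mV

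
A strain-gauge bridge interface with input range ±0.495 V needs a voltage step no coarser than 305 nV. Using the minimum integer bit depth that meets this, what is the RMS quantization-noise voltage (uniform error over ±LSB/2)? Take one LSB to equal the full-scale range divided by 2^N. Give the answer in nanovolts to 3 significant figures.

68.1 nV

Full-scale range = 0.495 V − (-0.495 V) = 0.99 V.
Required number of levels: 0.99/305 nV = 3.2459e6; smallest N with 2^N ≥ that is 22.
LSB = 0.99 V ÷ 2^22 = 0.99/4194304 V = 236.03 nV.
V_rms = LSB/√12 = 68.1 nV.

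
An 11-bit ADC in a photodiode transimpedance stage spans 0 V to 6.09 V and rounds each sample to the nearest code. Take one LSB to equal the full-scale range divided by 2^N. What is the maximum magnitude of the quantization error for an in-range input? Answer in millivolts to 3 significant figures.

1.49 mV

Range is 6.09 V.
One LSB is 6.09 V / 2048 = 2.9736 mV.
A rounding quantizer has |error| ≤ LSB/2 = 1.49 mV.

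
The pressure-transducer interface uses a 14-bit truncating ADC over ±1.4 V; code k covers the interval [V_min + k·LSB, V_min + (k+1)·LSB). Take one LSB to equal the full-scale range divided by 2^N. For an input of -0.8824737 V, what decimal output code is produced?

3028

Span: 1.4 V − (-1.4 V) = 2.8 V. LSB = 2.8 V / 2^14 ≈ 170.9 µV.
code = ⌊(V_in − V_min)/LSB⌋ = ⌊(V_in − V_min) × 2^14 / range⌋
     = ⌊(-0.8824737 − (-1.4)) × 16384 / 2.8⌋ = ⌊0.5175263 × 16384/2.8⌋
     = ⌊3028.268⌋ = 3028.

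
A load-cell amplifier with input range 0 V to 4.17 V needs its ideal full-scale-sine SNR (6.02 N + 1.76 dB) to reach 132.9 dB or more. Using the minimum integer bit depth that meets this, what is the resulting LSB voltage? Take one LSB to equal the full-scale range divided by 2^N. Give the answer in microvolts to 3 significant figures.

Full-scale range = 4.17 V.
Required N = ⌈(132.9 − 1.76)/6.02⌉ = ⌈21.784⌉ = 22.
LSB = 4.17 V / 2^22 = 0.994 µV.

0.994 µV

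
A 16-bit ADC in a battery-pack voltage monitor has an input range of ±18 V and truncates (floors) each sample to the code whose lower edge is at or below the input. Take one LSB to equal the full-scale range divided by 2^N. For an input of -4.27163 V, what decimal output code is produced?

24991

Range = 18 − (-18) = 36 V. LSB = 36 V / 2^16 ≈ 0.5493 mV.
V_in − V_min = -4.27163 − (-18) = 13.72837 V.
Divide by LSB: 13.72837 × 65536/36 = 24991.7349.
Truncating gives code 24991.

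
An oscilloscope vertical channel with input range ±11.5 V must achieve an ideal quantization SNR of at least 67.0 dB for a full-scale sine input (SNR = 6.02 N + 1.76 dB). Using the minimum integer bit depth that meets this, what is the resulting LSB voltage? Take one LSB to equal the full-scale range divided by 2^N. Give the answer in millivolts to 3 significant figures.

Full-scale range = 11.5 V − (-11.5 V) = 23 V.
6.02 N + 1.76 ≥ 67.0 gives N ≥ 10.837, so the minimum integer is 11.
One LSB is 23 V / 2048 = 11.2 mV.

11.2 mV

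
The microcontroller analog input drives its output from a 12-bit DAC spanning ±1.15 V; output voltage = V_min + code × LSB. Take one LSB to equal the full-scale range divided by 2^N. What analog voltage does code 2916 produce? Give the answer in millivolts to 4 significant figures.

487.4 mV

Span: 1.15 V − (-1.15 V) = 2.3 V. LSB = 2.3 V / 2^12.
Output = V_min + (2916/4096) × range = -1.15 + 0.711914 × 2.3 V
      = -1.15 + 1.63740 = 0.487402 V.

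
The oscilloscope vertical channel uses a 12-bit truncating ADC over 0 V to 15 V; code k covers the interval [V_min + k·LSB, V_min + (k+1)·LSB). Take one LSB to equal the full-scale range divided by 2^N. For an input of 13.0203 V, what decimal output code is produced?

Span = 15 V. LSB = 15 V / 2^12 ≈ 3.662 mV.
(V_in − V_min) × 2^12/range = (13.0203 − (0)) × 4096/15 = 3555.410.
Floor → code = 3555.

3555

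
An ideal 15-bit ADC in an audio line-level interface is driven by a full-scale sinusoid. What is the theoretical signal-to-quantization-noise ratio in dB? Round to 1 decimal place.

Ideal quantization SNR: 6.02 × 15 + 1.76 dB = 92.1 dB.

92.1 dB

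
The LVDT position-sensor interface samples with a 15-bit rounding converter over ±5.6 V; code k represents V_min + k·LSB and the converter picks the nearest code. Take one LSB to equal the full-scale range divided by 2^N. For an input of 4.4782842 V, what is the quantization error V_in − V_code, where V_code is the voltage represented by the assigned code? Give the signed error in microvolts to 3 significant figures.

+61.5 µV

Range = 5.6 − (-5.6) = 11.2 V. LSB = 11.2 V / 2^15 ≈ 341.8 µV.
(V_in − V_min)/LSB = (4.4782842 − (-5.6)) × 32768/11.2 = 29486.1801 → nearest code k = 29486.
V_code = V_min + k × range/2^15 = -5.6 + 29486 × 11.2/32768 = 4.4782226563 V.
e = 4.4782842 − (4.4782226563) = +61.5 µV.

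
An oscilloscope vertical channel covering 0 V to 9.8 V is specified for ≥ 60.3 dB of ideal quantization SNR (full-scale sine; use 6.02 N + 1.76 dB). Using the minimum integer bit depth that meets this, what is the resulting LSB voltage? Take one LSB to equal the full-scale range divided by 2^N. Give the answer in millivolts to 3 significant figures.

Range is 9.8 V.
Required N = ⌈(60.3 − 1.76)/6.02⌉ = ⌈9.724⌉ = 10.
Step size = 9.8/1024 V = 9.57 mV.

9.57 mV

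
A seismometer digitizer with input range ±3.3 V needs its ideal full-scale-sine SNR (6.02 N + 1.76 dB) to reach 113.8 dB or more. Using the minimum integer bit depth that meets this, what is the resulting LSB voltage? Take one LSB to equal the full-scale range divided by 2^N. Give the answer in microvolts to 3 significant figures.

The full-scale span is 3.3 − (-3.3) = 6.6 V.
6.02 N + 1.76 ≥ 113.8 gives N ≥ 18.611, so the minimum integer is 19.
LSB = 6.6 V ÷ 2^19 = 6.6/524288 V = 12.6 µV.

12.6 µV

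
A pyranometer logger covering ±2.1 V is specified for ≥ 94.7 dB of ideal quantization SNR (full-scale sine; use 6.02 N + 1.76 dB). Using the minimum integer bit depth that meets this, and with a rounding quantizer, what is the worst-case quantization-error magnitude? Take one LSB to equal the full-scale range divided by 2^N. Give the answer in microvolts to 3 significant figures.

Range = 2.1 − (-2.1) = 4.2 V.
Solving 6.02 N ≥ 94.7 − 1.76: N ≥ 15.439. Round up → N = 16.
LSB = 4.2 V ÷ 2^16 = 4.2/65536 V = 64.087 µV.
Max error for round-to-nearest is LSB/2 = 32.0 µV.

32.0 µV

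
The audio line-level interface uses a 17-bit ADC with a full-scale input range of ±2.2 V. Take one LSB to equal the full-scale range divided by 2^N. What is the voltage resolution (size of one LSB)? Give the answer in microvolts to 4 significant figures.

33.57 µV

The full-scale span is 2.2 − (-2.2) = 4.4 V.
2^17 = 131072 levels.
Step size = 4.4/131072 V = 33.57 µV.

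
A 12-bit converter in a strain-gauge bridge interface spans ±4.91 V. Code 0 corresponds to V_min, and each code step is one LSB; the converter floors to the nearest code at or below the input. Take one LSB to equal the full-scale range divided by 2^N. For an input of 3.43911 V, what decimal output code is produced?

Full-scale range = 4.91 V − (-4.91 V) = 9.82 V. LSB = 9.82 V / 2^12 ≈ 2.397 mV.
(V_in − V_min) × 2^12/range = (3.43911 − (-4.91)) × 4096/9.82 = 3482.480.
Floor → code = 3482.

3482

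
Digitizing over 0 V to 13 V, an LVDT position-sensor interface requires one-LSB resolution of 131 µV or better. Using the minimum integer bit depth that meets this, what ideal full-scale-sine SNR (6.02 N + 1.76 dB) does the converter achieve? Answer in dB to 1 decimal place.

Full-scale range = 13 V.
Levels needed ≥ 13/131 µV = 99240. 2^17 = 131072 suffices, so N_min = 17.
6.02(17) + 1.76 = 104.10 dB.

104.1 dB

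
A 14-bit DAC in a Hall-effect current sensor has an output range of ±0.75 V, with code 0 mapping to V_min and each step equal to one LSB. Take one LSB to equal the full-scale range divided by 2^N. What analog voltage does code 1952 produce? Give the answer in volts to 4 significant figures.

-0.5713 V

Span: 0.75 V − (-0.75 V) = 1.5 V. LSB = 1.5 V / 2^14.
V_out = V_min + code × LSB = -0.75 V + 1952 × 1.5 V / 16384
      = -0.75 + 0.178711 = -0.571289 V.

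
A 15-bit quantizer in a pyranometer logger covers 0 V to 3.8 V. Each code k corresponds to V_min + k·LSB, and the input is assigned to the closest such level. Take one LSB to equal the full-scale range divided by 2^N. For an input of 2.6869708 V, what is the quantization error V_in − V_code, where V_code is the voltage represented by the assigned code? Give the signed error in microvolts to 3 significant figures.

Full-scale range = 3.8 V. LSB = 3.8 V / 2^15 ≈ 116.0 µV.
Position in LSBs: (2.6869708 − (0)) × 32768/3.8 = 23170.1735; rounding gives k = 23170.
V_code = 0 + (23170/32768) × 3.8 = 2.6869506836 V.
Error = V_in − V_code = 2.6869708 − (2.6869506836) = +20.1 µV.

+20.1 µV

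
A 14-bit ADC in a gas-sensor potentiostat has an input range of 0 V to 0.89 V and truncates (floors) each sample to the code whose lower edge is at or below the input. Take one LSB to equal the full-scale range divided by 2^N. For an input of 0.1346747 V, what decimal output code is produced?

Span = 0.89 V. LSB = 0.89 V / 2^14 ≈ 54.32 µV.
(V_in − V_min) × 2^14/range = (0.1346747 − (0)) × 16384/0.89 = 2479.225.
Floor → code = 2479.

2479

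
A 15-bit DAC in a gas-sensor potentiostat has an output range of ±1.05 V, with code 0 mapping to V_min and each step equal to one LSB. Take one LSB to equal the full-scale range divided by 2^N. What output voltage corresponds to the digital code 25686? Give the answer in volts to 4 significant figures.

0.5961 V

The full-scale span is 1.05 − (-1.05) = 2.1 V. LSB = 2.1 V / 2^15.
V_out = -1.05 + 25686 × (2.1/32768) V
      = -1.05 V + 1.64614 V = 0.596136 V.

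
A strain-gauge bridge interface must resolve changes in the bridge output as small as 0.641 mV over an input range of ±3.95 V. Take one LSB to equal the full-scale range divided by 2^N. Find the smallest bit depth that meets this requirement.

14 bits

The full-scale span is 3.95 − (-3.95) = 7.9 V.
Levels needed ≥ 7.9/0.641 mV = 12320. 2^14 = 16384 suffices, so N_min = 14.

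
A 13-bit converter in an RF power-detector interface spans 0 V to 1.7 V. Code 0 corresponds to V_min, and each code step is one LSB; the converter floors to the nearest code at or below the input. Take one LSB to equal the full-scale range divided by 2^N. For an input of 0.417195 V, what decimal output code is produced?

Full-scale range = 1.7 V. LSB = 1.7 V / 2^13 ≈ 207.5 µV.
V_in − V_min = 0.417195 − (0) = 0.417195 V.
Divide by LSB: 0.417195 × 8192/1.7 = 2010.3891.
Truncating gives code 2010.

2010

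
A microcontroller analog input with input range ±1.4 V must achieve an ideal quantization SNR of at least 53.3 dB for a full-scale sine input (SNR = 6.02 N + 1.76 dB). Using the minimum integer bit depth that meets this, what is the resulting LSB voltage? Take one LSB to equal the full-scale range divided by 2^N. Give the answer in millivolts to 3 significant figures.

5.47 mV

Full-scale range = 1.4 V − (-1.4 V) = 2.8 V.
Solving 6.02 N ≥ 53.3 − 1.76: N ≥ 8.561. Round up → N = 9.
LSB = 2.8 V / 2^9 = 5.47 mV.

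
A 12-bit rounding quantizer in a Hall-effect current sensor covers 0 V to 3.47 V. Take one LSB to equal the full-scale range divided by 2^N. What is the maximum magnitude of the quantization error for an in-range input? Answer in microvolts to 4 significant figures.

Range is 3.47 V.
LSB = 3.47 V / 2^12 = 0.847168 mV.
A rounding quantizer has |error| ≤ LSB/2 = 423.6 µV.

423.6 µV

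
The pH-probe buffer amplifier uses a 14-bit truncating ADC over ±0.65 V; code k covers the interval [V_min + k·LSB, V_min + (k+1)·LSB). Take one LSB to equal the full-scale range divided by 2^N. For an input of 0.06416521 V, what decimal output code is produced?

9000

Range = 0.65 − (-0.65) = 1.3 V. LSB = 1.3 V / 2^14 ≈ 79.35 µV.
(V_in − V_min) × 2^14/range = (0.06416521 − (-0.65)) × 16384/1.3 = 9000.679.
Floor → code = 9000.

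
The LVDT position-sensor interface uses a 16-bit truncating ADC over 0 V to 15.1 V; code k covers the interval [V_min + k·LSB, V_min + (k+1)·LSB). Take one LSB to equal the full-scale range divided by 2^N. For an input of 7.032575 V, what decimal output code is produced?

V_FS = 15.1 V. LSB = 15.1 V / 2^16 ≈ 230.4 µV.
(V_in − V_min) × 2^16/range = (7.032575 − (0)) × 65536/15.1 = 30522.307.
Floor → code = 30522.

30522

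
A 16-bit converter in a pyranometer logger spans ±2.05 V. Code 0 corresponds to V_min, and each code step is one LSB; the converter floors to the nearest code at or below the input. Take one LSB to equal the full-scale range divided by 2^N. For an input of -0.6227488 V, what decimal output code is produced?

Full-scale range = 2.05 V − (-2.05 V) = 4.1 V. LSB = 4.1 V / 2^16 ≈ 62.56 µV.
(V_in − V_min) × 2^16/range = (-0.6227488 − (-2.05)) × 65536/4.1 = 22813.740.
Floor → code = 22813.

22813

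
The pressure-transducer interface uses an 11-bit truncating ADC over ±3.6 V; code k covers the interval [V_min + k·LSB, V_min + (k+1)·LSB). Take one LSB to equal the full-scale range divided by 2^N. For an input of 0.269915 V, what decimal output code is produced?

Full-scale range = 3.6 V − (-3.6 V) = 7.2 V. LSB = 7.2 V / 2^11 ≈ 3.516 mV.
V_in − V_min = 0.269915 − (-3.6) = 3.869915 V.
Divide by LSB: 3.869915 × 2048/7.2 = 1100.7758.
Truncating gives code 1100.

1100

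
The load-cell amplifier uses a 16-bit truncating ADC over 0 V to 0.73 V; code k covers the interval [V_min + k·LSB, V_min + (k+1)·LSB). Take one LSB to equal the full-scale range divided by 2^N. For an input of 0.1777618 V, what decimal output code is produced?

15958

V_FS = 0.73 V. LSB = 0.73 V / 2^16 ≈ 11.14 µV.
code = ⌊(V_in − V_min)/LSB⌋ = ⌊(V_in − V_min) × 2^16 / range⌋
     = ⌊(0.1777618 − (0)) × 65536 / 0.73⌋ = ⌊0.1777618 × 65536/0.73⌋
     = ⌊15958.626⌋ = 15958.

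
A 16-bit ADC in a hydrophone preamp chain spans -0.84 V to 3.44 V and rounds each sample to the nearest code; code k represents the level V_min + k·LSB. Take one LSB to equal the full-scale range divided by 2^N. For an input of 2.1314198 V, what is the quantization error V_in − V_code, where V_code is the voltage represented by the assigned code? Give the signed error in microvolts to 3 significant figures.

Range = 3.44 − (-0.84) = 4.28 V. LSB = 4.28 V / 2^16 ≈ 65.31 µV.
(V_in − V_min)/LSB = (2.1314198 − (-0.84)) × 65536/4.28 = 45498.8243 → nearest code k = 45499.
Reconstructed level: -0.84 + 45499 × 4.28/65536 V = 2.1314312744 V.
Error = V_in − V_code = 2.1314198 − (2.1314312744) = −11.5 µV.

−11.5 µV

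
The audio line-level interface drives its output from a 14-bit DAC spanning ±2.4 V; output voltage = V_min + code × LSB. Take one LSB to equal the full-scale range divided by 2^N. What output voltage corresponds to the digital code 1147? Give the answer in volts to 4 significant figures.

-2.064 V

Range = 2.4 − (-2.4) = 4.8 V. LSB = 4.8 V / 2^14.
V_out = V_min + code × LSB = -2.4 V + 1147 × 4.8 V / 16384
      = -2.4 V + 0.336035 V = -2.06396 V.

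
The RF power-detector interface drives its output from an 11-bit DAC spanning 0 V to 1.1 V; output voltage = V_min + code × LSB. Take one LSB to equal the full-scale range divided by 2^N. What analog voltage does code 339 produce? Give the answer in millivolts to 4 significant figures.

Span = 1.1 V. LSB = 1.1 V / 2^11.
V_out = 0 + 339 × (1.1/2048) V
      = 0 V + 0.182080 V = 0.182080 V.

182.1 mV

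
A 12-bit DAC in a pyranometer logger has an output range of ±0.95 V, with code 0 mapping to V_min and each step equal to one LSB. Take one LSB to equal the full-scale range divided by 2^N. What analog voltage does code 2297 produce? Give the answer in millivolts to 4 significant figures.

Span: 0.95 V − (-0.95 V) = 1.9 V. LSB = 1.9 V / 2^12.
Output = V_min + (2297/4096) × range = -0.95 + 0.560791 × 1.9 V
      = -0.95 V + 1.06550 V = 0.115503 V.

115.5 mV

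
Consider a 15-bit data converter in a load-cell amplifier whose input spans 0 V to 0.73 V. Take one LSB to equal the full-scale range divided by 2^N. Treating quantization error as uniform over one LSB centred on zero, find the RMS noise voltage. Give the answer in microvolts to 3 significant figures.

Span = 0.73 V.
Step size = 0.73/32768 V = 22.278 µV.
For a uniform distribution on [−LSB/2, +LSB/2], V_rms = LSB/√12 = 22.278 µV/3.4641 = 6.43 µV.

6.43 µV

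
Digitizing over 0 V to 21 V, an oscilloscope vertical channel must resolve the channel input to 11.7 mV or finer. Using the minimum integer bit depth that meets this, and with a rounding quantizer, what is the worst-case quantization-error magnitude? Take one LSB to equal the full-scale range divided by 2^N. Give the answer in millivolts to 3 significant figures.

5.13 mV

Full-scale range = 21 V.
Levels needed ≥ 21/11.7 mV = 1795. 2^11 = 2048 suffices, so N_min = 11.
Step size = 21/2048 V = 10.254 mV.
|e|_max = LSB/2 = 5.13 mV.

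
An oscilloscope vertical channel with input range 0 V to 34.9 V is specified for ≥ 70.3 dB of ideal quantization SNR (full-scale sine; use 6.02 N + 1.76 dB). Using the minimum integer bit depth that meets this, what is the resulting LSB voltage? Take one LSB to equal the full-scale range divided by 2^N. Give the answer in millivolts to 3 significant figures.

Full-scale range = 34.9 V.
N ≥ (70.3 − 1.76)/6.02 = 11.385 → N_min = 12.
One LSB is 34.9 V / 4096 = 8.52 mV.

8.52 mV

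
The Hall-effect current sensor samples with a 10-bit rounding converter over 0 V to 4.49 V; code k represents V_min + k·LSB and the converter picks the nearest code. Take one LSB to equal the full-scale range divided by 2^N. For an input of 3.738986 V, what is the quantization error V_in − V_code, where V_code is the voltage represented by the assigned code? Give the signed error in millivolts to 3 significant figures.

−1.22 mV

V_FS = 4.49 V. LSB = 4.49 V / 2^10 ≈ 4.385 mV.
(3.738986 − (0)) / LSB = 3.738986 × 1024/4.49 = 852.7220. Nearest integer: k = 853.
Reconstructed level: 0 + 853 × 4.49/1024 V = 3.740205078 V.
e = 3.738986 − (3.740205078) = −1.22 mV.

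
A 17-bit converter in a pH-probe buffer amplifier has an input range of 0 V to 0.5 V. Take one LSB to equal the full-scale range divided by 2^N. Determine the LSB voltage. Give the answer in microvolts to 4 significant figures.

Full-scale range = 0.5 V.
There are 2^17 = 131072 steps.
LSB = 0.5 V / 2^17 = 3.815 µV.

3.815 µV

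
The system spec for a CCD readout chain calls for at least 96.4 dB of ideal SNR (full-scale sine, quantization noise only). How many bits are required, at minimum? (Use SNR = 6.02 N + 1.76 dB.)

16 bits

Required N = ⌈(96.4 − 1.76)/6.02⌉ = ⌈15.721⌉ = 16.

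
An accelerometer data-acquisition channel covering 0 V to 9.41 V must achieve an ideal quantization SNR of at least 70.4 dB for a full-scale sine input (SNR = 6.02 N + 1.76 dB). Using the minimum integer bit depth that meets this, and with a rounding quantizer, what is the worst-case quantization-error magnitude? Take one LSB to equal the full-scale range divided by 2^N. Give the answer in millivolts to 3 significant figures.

1.15 mV

Range is 9.41 V.
Required N = ⌈(70.4 − 1.76)/6.02⌉ = ⌈11.402⌉ = 12.
Step size = 9.41/4096 V = 2.2974 mV.
|e|_max = LSB/2 = 1.15 mV.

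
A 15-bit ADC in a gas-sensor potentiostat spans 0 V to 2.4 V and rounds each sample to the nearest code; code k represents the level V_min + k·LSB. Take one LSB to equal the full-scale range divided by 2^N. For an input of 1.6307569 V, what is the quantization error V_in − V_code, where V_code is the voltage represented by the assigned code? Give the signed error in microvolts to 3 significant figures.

Range is 2.4 V. LSB = 2.4 V / 2^15 ≈ 73.24 µV.
(1.6307569 − (0)) / LSB = 1.6307569 × 32768/2.4 = 22265.2675. Nearest integer: k = 22265.
Reconstructed level: 0 + 22265 × 2.4/32768 V = 1.6307373047 V.
e = 1.6307569 − (1.6307373047) = +19.6 µV.

+19.6 µV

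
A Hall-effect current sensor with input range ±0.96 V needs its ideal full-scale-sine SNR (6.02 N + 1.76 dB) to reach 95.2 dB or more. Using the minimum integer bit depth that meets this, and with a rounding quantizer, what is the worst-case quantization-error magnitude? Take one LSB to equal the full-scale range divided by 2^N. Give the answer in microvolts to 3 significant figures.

The full-scale span is 0.96 − (-0.96) = 1.92 V.
Required N = ⌈(95.2 − 1.76)/6.02⌉ = ⌈15.522⌉ = 16.
One LSB is 1.92 V / 65536 = 29.297 µV.
Half an LSB is 14.6 µV.

14.6 µV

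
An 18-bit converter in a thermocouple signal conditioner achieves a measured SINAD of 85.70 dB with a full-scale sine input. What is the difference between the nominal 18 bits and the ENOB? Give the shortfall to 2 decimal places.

4.06 bits

ENOB = (SINAD − 1.76)/6.02 = (85.70 − 1.76)/6.02 = 13.9435 bits.
18 − 13.9435 = 4.06 bits below nominal.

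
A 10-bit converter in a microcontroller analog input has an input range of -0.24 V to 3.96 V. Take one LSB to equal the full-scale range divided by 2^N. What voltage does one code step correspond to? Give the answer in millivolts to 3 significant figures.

The full-scale span is 3.96 − (-0.24) = 4.2 V.
2^10 = 1024 levels.
LSB = 4.2 V / 2^10 = 4.10 mV.

4.10 mV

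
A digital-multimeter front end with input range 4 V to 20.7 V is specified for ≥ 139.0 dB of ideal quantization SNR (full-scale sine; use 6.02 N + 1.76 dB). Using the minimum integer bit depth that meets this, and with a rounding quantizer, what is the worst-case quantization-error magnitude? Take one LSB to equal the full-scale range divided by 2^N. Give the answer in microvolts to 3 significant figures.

Range = 20.7 − (4) = 16.7 V.
N ≥ (139.0 − 1.76)/6.02 = 22.797 → N_min = 23.
LSB = 16.7 V ÷ 2^23 = 16.7/8388608 V = 1.9908 µV.
Half an LSB is 0.995 µV.

0.995 µV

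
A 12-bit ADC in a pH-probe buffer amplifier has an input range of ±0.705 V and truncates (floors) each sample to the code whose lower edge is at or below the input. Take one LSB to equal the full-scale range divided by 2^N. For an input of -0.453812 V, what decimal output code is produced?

The full-scale span is 0.705 − (-0.705) = 1.41 V. LSB = 1.41 V / 2^12 ≈ 344.2 µV.
V_in − V_min = -0.453812 − (-0.705) = 0.251188 V.
Divide by LSB: 0.251188 × 4096/1.41 = 729.6922.
Truncating gives code 729.

729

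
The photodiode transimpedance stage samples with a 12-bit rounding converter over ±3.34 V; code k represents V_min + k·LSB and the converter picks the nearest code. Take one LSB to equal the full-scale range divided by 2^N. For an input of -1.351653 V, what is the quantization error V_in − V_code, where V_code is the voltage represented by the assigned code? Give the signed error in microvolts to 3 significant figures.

+329 µV

Span: 3.34 V − (-3.34 V) = 6.68 V. LSB = 6.68 V / 2^12 ≈ 1.631 mV.
(V_in − V_min)/LSB = (-1.351653 − (-3.34)) × 4096/6.68 = 1219.2020 → nearest code k = 1219.
V_code = V_min + k × range/2^12 = -3.34 + 1219 × 6.68/4096 = -1.351982422 V.
V_in − V_code = -1.351653 − (-1.351982422) = +329 µV.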